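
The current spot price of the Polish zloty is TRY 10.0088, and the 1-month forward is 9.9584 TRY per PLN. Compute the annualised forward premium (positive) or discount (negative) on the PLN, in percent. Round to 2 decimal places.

-6.04%

T = 1/12 years.
Period premium: (9.9584 − 10.0088)/10.0088 = -0.0050356.
Annualise by dividing by T: -0.0050356 / (1/12) = -0.060427 → -6.04%.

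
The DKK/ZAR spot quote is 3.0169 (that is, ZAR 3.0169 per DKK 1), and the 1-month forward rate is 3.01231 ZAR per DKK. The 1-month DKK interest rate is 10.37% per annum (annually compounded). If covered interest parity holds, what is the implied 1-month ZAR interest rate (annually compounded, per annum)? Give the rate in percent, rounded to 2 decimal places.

8.37%

T = 1/12 years.
CIP gives F = S · g_ZAR/g_DKK, so g_ZAR/g_DKK = 3.01231/3.0169 = 0.9984786.
DKK growth factor: (1 + 0.1037)^(1/12) = 1.0082562.
That pins the ZAR growth at 1.0067222.
Annualise: 1.0067222^(12/1) − 1 = 0.083717 = 8.37%.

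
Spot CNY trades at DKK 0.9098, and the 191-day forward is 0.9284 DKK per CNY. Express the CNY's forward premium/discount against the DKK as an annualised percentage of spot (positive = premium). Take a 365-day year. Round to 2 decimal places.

+3.91%

T = 191/365 years.
CNY trades forward at +2.04441% vs spot over the period.
Annualise by dividing by T: 0.0204441 / (191/365) = 0.039069 → 3.91%.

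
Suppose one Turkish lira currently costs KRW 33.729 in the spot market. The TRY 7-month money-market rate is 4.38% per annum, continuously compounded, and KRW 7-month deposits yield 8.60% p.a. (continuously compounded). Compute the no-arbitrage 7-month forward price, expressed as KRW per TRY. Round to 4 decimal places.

34.5696

T = 7/12 years.
KRW accumulates by e^(0.0860×7/12) = 1.05144632.
TRY accumulates by e^(0.0438×7/12) = 1.0258792.
So F = 33.729 × 1.05144632 / 1.0258792 = 34.569599 (KRW/TRY).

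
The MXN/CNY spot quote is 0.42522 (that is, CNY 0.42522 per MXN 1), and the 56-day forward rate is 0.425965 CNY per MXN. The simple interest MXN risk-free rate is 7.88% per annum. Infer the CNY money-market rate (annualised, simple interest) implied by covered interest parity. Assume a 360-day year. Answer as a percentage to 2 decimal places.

9.02%

T = 56/360 years.
CIP gives F = S · g_CNY/g_MXN, so g_CNY/g_MXN = 0.425965/0.42522 = 1.0017520.
The MXN side grows by 1 + 0.0788×56/360 = 1.0122578.
So the CNY growth factor = 1.0140313.
(1.0140313 − 1)/T = 0.090201, i.e. 9.02%.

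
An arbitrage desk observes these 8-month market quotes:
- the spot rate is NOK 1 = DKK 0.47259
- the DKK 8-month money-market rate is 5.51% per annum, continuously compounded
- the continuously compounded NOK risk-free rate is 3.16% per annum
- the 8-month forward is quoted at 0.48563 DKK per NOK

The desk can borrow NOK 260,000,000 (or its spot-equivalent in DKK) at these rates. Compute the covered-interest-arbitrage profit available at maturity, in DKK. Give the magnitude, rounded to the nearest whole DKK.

DKK 1,481,101

T = 8/12 years.
Invest the NOK and cover forward: 260,000,000 × 1.02129013538 × 0.48563 = DKK 128,951,973.40.
Convert at spot and invest in DKK: 260,000,000 × 0.47259 × 1.03741633959 = DKK 127,470,872.86.
The quoted forward overvalues NOK, so borrow DKK, buy NOK at spot, deposit the NOK at 3.16%, and sell the proceeds forward at 0.48563.
The gap between the two covered legs is DKK 1,481,101.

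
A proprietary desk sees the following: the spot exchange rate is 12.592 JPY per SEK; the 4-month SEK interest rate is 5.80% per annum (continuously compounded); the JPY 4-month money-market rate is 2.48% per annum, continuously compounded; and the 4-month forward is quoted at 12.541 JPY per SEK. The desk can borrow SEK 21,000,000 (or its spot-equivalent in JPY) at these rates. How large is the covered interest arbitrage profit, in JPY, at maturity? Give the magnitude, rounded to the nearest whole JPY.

T = 4/12 years.
Keep in SEK, deliver into the forward: 21,000,000·1.01952143246·12.541 = JPY 268,502,183.97.
Swap to JPY now, deposit: 21,000,000·12.592·1.0083009299 = JPY 266,627,031.50.
The quoted forward overvalues SEK, so borrow JPY, buy SEK at spot, deposit the SEK at 5.80%, and sell the proceeds forward at 12.541.
Arbitrage profit = |268,502,183.97 − 266,627,031.50| = JPY 1,875,152.

JPY 1,875,152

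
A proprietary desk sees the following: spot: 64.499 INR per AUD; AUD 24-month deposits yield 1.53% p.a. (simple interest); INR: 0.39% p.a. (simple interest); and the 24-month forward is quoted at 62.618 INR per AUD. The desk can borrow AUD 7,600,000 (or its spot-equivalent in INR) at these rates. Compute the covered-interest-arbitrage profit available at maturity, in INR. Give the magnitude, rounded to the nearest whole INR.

T = 2 years.
Invest the AUD and cover forward: 7,600,000 × 1.030600 × 62.618 = INR 490,459,242.08.
Convert at spot and invest in INR: 7,600,000 × 64.499 × 1.007800 = INR 494,015,900.72.
The quoted forward undervalues AUD, so borrow AUD, convert to INR at spot, deposit the INR at 0.39%, and buy AUD forward at 62.618 to cover the loan.
Arbitrage profit = |490,459,242.08 − 494,015,900.72| = INR 3,556,659.

INR 3,556,659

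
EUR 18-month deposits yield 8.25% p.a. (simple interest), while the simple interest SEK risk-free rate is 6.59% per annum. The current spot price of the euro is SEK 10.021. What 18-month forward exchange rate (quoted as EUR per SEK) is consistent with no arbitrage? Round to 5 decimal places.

0.10205

T = 18/12 years.
Growth of 1 SEK over T: 1 + 0.0659×18/12 = 1.098850.
EUR growth factor: 1 + 0.0825×18/12 = 1.123750.
CIP: F = S · (grow SEK)/(grow EUR) = 10.021 × 1.098850/1.123750 = 9.798955 SEK per EUR.
Quoted the other way: 1/9.798955 = 0.10205 EUR per SEK.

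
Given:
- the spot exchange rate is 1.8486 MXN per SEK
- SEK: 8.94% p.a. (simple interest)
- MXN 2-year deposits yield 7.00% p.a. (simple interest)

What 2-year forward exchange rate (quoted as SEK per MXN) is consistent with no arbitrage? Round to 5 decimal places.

T = 2 years.
Growth of 1 MXN over T: 1 + 0.0700×2 = 1.140000.
Growth of 1 SEK over T: 1 + 0.0894×2 = 1.178800.
Forward (MXN per SEK) = 1.8486 × 1.140000 / 1.178800 = 1.787754.
Quoted the other way: 1/1.787754 = 0.55936 SEK per MXN.

0.55936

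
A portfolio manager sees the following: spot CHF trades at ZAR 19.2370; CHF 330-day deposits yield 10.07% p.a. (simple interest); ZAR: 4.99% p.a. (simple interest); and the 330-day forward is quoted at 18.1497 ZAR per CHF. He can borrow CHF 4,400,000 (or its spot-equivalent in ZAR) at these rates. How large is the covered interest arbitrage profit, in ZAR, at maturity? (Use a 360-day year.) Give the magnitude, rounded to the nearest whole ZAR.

ZAR 1,284,201

T = 330/360 years.
Route A — deposit CHF, sell forward: 4,400,000 × 1.0923083333 × 18.1497 = ZAR 87,230,301.65.
Route B — convert at spot, deposit ZAR: 4,400,000 × 19.2370 × 1.0457416667 = ZAR 88,514,502.75.
The quoted forward undervalues CHF, so borrow CHF, convert to ZAR at spot, deposit the ZAR at 4.99%, and buy CHF forward at 18.1497 to cover the loan.
Profit = 88,514,502.75 − 87,230,301.65 = ZAR 1,284,201.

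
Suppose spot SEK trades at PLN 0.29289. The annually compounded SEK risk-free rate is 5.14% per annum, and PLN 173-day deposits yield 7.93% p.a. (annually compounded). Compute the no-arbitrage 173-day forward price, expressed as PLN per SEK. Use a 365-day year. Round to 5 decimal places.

T = 173/365 years.
PLN growth factor: (1 + 0.0793)^(173/365) = 1.0368322.
SEK growth factor: (1 + 0.0514)^(173/365) = 1.0240412.
So F = 0.29289 × 1.0368322 / 1.0240412 = 0.2965484 (PLN/SEK).

0.29655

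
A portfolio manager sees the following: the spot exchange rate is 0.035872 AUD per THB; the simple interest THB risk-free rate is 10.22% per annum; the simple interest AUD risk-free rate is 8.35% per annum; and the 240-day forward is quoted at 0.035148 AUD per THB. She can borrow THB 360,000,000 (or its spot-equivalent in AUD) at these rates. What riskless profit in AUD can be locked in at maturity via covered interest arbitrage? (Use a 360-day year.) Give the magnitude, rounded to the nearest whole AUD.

T = 240/360 years.
Keep in THB, deliver into the forward: 360,000,000·1.0681333333·0.035148 = AUD 13,515,390.14.
Swap to AUD now, deposit: 360,000,000·0.035872·1.0556666667 = AUD 13,632,794.88.
The quoted forward undervalues THB, so borrow THB, convert to AUD at spot, deposit the AUD at 8.35%, and buy THB forward at 0.035148 to cover the loan.
Profit = 13,632,794.88 − 13,515,390.14 = AUD 117,405.

AUD 117,405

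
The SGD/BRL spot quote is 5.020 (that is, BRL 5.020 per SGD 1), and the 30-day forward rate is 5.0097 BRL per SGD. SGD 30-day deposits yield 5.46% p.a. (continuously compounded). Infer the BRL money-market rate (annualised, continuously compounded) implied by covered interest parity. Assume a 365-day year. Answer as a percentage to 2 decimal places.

T = 30/365 years.
CIP gives F = S · g_BRL/g_SGD, so g_BRL/g_SGD = 5.0097/5.02 = 0.9979482.
SGD growth factor: e^(0.0546×30/365) = 1.0044978.
That pins the BRL growth at 1.0024368.
Take logs: ln 1.0024368 / (30/365) = 0.029612, so 2.96%.

2.96%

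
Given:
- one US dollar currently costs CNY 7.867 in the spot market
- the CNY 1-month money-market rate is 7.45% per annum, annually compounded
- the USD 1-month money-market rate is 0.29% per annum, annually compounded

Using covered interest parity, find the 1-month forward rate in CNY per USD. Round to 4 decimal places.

T = 1/12 years.
CNY growth factor: (1 + 0.0745)^(1/12) = 1.0060059.
Growth of 1 USD over T: (1 + 0.0029)^(1/12) = 1.0002413.
Forward (CNY per USD) = 7.867 × 1.0060059 / 1.0002413 = 7.912339.

7.9123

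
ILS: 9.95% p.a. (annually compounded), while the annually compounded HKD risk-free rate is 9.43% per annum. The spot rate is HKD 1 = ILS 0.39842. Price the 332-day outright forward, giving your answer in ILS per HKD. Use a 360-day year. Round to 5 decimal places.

T = 332/360 years.
ILS accumulates by (1 + 0.0995)^(332/360) = 1.0914181.
Growth of 1 HKD over T: (1 + 0.0943)^(332/360) = 1.0866569.
Forward (ILS per HKD) = 0.39842 × 1.0914181 / 1.0866569 = 0.4001657.

0.40017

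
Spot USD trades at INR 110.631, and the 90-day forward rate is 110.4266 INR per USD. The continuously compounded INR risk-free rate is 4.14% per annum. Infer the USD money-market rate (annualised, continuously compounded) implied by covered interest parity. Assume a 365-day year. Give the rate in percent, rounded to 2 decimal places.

4.89%

T = 90/365 years.
CIP gives F = S · g_INR/g_USD, so g_INR/g_USD = 110.4266/110.631 = 0.9981524.
The INR side grows by e^(0.0414×90/365) = 1.0102605.
Hence g_USD = 1.0121305.
r = ln(1.0121305)/(90/365) = 0.048900 → 4.89%.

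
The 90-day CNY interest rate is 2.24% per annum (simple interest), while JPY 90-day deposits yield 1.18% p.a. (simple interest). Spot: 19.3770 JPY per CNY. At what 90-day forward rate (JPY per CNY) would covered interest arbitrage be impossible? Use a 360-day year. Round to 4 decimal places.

19.3259

T = 90/360 years.
Growth of 1 JPY over T: 1 + 0.0118×90/360 = 1.002950.
CNY accumulates by 1 + 0.0224×90/360 = 1.005600.
So F = 19.377 × 1.002950 / 1.005600 = 19.325937 (JPY/CNY).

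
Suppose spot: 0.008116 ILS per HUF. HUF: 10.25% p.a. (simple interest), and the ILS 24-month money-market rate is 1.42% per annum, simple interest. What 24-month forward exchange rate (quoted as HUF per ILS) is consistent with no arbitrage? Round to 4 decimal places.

T = 2 years.
Growth of 1 ILS over T: 1 + 0.0142×2 = 1.028400.
HUF accumulates by 1 + 0.1025×2 = 1.205000.
CIP: F = S · (grow ILS)/(grow HUF) = 0.008116 × 1.028400/1.205000 = 0.00692655137 ILS per HUF.
Quoted the other way: 1/0.00692655137 = 144.3720 HUF per ILS.

144.3720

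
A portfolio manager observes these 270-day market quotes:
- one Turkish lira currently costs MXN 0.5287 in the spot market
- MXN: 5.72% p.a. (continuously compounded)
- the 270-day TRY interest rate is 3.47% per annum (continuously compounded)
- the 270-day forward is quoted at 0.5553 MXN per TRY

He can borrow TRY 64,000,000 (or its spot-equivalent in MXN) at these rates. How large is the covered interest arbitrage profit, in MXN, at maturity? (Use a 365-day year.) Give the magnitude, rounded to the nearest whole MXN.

T = 270/365 years.
Invest the TRY and cover forward: 64,000,000 × 1.0260007658 × 0.5553 = MXN 36,463,246.42.
Convert at spot and invest in MXN: 64,000,000 × 0.5287 × 1.0432202556 = MXN 35,299,235.14.
The quoted forward overvalues TRY, so borrow MXN, buy TRY at spot, deposit the TRY at 3.47%, and sell the proceeds forward at 0.5553.
The gap between the two covered legs is MXN 1,164,011.

MXN 1,164,011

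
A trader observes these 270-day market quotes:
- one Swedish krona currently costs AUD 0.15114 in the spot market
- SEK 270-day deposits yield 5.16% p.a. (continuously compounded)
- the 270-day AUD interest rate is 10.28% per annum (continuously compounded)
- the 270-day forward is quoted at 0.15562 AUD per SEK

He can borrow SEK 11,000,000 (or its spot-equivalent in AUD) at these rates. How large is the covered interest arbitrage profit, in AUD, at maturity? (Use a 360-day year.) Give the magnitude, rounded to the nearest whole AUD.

AUD 16,427

T = 270/360 years.
Invest the SEK and cover forward: 11,000,000 × 1.039458599 × 0.15562 = AUD 1,779,366.02.
Convert at spot and invest in AUD: 11,000,000 × 0.15114 × 1.080150086 = AUD 1,795,792.72.
The quoted forward undervalues SEK, so borrow SEK, convert to AUD at spot, deposit the AUD at 10.28%, and buy SEK forward at 0.15562 to cover the loan.
Profit = 1,795,792.72 − 1,779,366.02 = AUD 16,427.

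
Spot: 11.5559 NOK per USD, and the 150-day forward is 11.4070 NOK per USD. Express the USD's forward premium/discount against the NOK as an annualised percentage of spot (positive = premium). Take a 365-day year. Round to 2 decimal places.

-3.14%

T = 150/365 years.
(F − S)/S = (11.4070 − 11.5559)/11.5559 = -0.0128852.
×(1/T) gives -3.14% p.a.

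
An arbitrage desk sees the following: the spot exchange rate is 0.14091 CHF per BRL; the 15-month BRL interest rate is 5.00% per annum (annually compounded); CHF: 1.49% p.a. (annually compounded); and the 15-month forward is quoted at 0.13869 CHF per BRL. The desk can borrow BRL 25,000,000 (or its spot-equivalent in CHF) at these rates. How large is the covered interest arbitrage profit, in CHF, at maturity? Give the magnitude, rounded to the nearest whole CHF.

CHF 96,808

T = 15/12 years.
Route A — deposit BRL, sell forward: 25,000,000 × 1.062885846 × 0.13869 = CHF 3,685,290.95.
Route B — convert at spot, deposit CHF: 25,000,000 × 0.14091 × 1.018659561 = CHF 3,588,482.97.
The quoted forward overvalues BRL, so borrow CHF, buy BRL at spot, deposit the BRL at 5.00%, and sell the proceeds forward at 0.13869.
Profit = 3,685,290.95 − 3,588,482.97 = CHF 96,808.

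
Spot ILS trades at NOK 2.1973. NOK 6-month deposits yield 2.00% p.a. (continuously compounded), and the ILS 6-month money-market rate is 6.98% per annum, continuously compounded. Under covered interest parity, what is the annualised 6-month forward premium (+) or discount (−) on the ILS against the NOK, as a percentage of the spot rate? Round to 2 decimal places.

T = 6/12 years.
CIP forward (NOK per ILS) = 2.1973 × 1.0100502/1.0355162 = 2.1432628.
(F − S)/S ÷ T = (2.1432628 − 2.1973)/2.1973/(6/12) = -0.049185 → -4.92%.

-4.92%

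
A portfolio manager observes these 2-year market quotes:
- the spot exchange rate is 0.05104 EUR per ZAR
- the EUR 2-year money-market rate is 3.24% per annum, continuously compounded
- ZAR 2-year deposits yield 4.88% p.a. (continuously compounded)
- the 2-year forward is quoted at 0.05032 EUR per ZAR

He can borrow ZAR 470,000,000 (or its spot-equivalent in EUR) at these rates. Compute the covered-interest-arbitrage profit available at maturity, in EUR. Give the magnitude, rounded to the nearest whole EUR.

EUR 480,334

T = 2 years.
Keep in ZAR, deliver into the forward: 470,000,000·1.1025216882·0.05032 = EUR 26,075,078.93.
Swap to EUR now, deposit: 470,000,000·0.05104·1.0669456139 = EUR 25,594,744.94.
The quoted forward overvalues ZAR, so borrow EUR, buy ZAR at spot, deposit the ZAR at 4.88%, and sell the proceeds forward at 0.05032.
The gap between the two covered legs is EUR 480,334.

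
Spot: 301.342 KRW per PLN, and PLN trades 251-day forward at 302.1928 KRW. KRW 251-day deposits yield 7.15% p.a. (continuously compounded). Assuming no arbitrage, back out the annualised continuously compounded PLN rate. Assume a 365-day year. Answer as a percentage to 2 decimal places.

6.74%

T = 251/365 years.
CIP gives F = S · g_KRW/g_PLN, so g_KRW/g_PLN = 302.1928/301.342 = 1.0028234.
The KRW side grows by e^(0.0715×251/365) = 1.0503973.
So the PLN growth factor = 1.047440.
Take logs: ln 1.047440 / (251/365) = 0.067400, so 6.74%.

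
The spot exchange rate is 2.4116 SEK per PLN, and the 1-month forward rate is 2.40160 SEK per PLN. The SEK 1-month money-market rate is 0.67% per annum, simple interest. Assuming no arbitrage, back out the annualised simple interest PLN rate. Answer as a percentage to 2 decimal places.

T = 1/12 years.
F/S = 2.4016/2.4116 = 0.9958534 = (growth of SEK) / (growth of PLN).
The SEK side grows by 1 + 0.0067×1/12 = 1.0005583.
So the PLN growth factor = 1.0047245.
r = (1.0047245 − 1)/(1/12) = 0.056694 → 5.67%.

5.67%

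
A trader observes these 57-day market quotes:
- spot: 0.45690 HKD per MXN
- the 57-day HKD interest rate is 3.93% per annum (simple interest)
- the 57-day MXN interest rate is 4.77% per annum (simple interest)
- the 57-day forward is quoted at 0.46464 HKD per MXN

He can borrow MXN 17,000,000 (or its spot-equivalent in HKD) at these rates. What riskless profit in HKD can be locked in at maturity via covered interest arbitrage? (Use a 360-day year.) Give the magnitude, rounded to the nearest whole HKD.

HKD 142,904

T = 57/360 years.
Route A — deposit MXN, sell forward: 17,000,000 × 1.0075525 × 0.46464 = HKD 7,958,536.29.
Route B — convert at spot, deposit HKD: 17,000,000 × 0.45690 × 1.0062225 = HKD 7,815,632.02.
The quoted forward overvalues MXN, so borrow HKD, buy MXN at spot, deposit the MXN at 4.77%, and sell the proceeds forward at 0.46464.
The gap between the two covered legs is HKD 142,904.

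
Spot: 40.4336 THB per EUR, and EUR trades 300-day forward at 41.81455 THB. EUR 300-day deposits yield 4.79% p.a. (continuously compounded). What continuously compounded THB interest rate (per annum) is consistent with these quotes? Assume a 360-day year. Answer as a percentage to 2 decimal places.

T = 300/360 years.
By CIP, F/S equals the THB-to-EUR growth ratio: 41.81455/40.4336 = 1.0341535.
EUR growth factor: e^(0.0479×300/360) = 1.040724.
That pins the THB growth at 1.0762684.
r = ln(1.0762684)/(300/360) = 0.088200 → 8.82%.

8.82%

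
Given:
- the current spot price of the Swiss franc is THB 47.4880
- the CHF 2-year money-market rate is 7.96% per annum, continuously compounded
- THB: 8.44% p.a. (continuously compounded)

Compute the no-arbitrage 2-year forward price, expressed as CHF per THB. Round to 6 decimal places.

0.020857

T = 2 years.
THB growth factor: e^(0.0844×2) = 1.1838833.
CHF accumulates by e^(0.0796×2) = 1.1725724.
CIP: F = S · (grow THB)/(grow CHF) = 47.488 × 1.1838833/1.1725724 = 47.94608 THB per CHF.
Invert for CHF per THB: 1 / 47.94608 = 0.020857.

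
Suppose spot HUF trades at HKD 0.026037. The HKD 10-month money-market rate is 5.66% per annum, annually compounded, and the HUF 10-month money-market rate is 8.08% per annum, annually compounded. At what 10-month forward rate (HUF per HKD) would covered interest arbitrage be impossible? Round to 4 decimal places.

39.1385

T = 10/12 years.
HKD growth factor: (1 + 0.0566)^(10/12) = 1.04694895.
Growth of 1 HUF over T: (1 + 0.0808)^(10/12) = 1.06689361.
CIP: F = S · (grow HKD)/(grow HUF) = 0.026037 × 1.04694895/1.06689361 = 0.025550261 HKD per HUF.
Invert for HUF per HKD: 1 / 0.025550261 = 39.1385.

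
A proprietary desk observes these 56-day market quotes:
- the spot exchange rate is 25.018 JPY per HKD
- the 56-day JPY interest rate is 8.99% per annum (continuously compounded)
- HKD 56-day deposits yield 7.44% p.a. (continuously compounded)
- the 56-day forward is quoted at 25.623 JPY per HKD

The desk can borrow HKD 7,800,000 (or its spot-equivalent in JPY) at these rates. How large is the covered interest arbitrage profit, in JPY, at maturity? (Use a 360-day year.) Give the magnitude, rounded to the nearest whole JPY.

T = 56/360 years.
Route A — deposit HKD, sell forward: 7,800,000 × 1.01164056346 × 25.623 = JPY 202,185,876.03.
Route B — convert at spot, deposit JPY: 7,800,000 × 25.018 × 1.0140826842 = JPY 197,888,500.63.
The quoted forward overvalues HKD, so borrow JPY, buy HKD at spot, deposit the HKD at 7.44%, and sell the proceeds forward at 25.623.
Arbitrage profit = |202,185,876.03 − 197,888,500.63| = JPY 4,297,375.

JPY 4,297,375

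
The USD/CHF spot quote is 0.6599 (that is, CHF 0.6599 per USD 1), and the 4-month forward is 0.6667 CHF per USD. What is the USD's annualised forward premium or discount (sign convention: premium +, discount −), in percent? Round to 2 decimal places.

+3.09%

T = 4/12 years.
Period premium: (0.6667 − 0.6599)/0.6599 = 0.0103046.
Annualise by dividing by T: 0.0103046 / (4/12) = 0.030914 → 3.09%.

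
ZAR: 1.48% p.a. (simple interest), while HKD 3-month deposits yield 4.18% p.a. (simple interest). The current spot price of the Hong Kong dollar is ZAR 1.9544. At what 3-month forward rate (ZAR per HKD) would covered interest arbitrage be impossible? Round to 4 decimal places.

1.9413

T = 3/12 years.
ZAR growth factor: 1 + 0.0148×3/12 = 1.003700.
HKD accumulates by 1 + 0.0418×3/12 = 1.010450.
CIP: F = S · (grow ZAR)/(grow HKD) = 1.9544 × 1.003700/1.010450 = 1.941344 ZAR per HKD.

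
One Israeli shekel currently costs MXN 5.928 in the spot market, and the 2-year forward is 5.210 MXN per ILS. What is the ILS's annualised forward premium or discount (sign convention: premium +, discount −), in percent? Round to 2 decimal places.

-6.06%

T = 2 years.
Period premium: (5.210 − 5.928)/5.928 = -0.1211201.
Annualise by dividing by T: -0.1211201 / 2 = -0.060560 → -6.06%.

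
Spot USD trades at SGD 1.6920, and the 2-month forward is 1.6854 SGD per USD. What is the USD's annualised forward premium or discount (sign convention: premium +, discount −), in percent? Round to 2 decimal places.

T = 2/12 years.
(F − S)/S = (1.6854 − 1.692)/1.692 = -0.0039007.
Annualise by dividing by T: -0.0039007 / (2/12) = -0.023404 → -2.34%.

-2.34%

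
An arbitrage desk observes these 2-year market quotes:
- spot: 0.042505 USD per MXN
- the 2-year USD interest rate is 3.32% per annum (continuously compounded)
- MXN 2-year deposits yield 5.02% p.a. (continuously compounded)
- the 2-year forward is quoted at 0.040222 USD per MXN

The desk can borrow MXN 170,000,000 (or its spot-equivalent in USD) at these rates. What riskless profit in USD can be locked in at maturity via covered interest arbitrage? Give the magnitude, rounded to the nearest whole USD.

T = 2 years.
Keep in MXN, deliver into the forward: 170,000,000·1.105613075·0.040222 = USD 7,559,894.75.
Swap to USD now, deposit: 170,000,000·0.042505·1.068654093 = USD 7,721,934.18.
The quoted forward undervalues MXN, so borrow MXN, convert to USD at spot, deposit the USD at 3.32%, and buy MXN forward at 0.040222 to cover the loan.
The gap between the two covered legs is USD 162,039.

USD 162,039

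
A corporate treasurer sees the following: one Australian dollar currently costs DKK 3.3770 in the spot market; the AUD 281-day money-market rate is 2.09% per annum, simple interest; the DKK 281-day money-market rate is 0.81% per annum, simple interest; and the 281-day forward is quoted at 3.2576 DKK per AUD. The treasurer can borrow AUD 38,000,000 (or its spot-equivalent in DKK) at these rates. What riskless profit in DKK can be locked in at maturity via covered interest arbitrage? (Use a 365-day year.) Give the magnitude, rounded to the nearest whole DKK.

T = 281/365 years.
Route A — deposit AUD, sell forward: 38,000,000 × 1.01609013699 × 3.2576 = DKK 125,780,578.75.
Route B — convert at spot, deposit DKK: 38,000,000 × 3.3770 × 1.00623589041 = DKK 129,126,226.87.
The quoted forward undervalues AUD, so borrow AUD, convert to DKK at spot, deposit the DKK at 0.81%, and buy AUD forward at 3.2576 to cover the loan.
Profit = 129,126,226.87 − 125,780,578.75 = DKK 3,345,648.

DKK 3,345,648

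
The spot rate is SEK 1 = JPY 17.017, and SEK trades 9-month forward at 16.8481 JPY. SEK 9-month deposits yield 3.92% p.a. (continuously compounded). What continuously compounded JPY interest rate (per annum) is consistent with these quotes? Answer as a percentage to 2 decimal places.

T = 9/12 years.
F/S = 16.8481/17.017 = 0.9900746 = (growth of JPY) / (growth of SEK).
SEK growth factor: e^(0.0392×9/12) = 1.0298364.
That pins the JPY growth at 1.0196149.
Take logs: ln 1.0196149 / (9/12) = 0.025900, so 2.59%.

2.59%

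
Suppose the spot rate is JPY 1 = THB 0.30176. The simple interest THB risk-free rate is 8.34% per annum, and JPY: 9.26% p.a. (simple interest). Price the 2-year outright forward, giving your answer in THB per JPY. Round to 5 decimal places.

0.29708

T = 2 years.
THB accumulates by 1 + 0.0834×2 = 1.166800.
JPY accumulates by 1 + 0.0926×2 = 1.185200.
Forward (THB per JPY) = 0.30176 × 1.166800 / 1.185200 = 0.2970752.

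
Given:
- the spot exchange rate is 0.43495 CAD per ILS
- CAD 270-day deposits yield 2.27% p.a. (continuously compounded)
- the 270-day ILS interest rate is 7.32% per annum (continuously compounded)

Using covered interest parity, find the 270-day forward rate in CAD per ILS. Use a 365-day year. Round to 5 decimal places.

T = 270/365 years.
CAD growth factor: e^(0.0227×270/365) = 1.0169336.
ILS growth factor: e^(0.0732×270/365) = 1.0556408.
Forward (CAD per ILS) = 0.43495 × 1.0169336 / 1.0556408 = 0.4190017.

0.41900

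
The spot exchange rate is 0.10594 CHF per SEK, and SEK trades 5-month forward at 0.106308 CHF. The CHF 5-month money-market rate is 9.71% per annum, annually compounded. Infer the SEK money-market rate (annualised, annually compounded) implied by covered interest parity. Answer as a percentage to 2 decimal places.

T = 5/12 years.
F/S = 0.106308/0.10594 = 1.0034737 = (growth of CHF) / (growth of SEK).
The CHF side grows by (1 + 0.0971)^(5/12) = 1.0393678.
Hence g_SEK = 1.0357698.
r = 1.0357698^(12/5) − 1 = 0.088007 → 8.80%.

8.80%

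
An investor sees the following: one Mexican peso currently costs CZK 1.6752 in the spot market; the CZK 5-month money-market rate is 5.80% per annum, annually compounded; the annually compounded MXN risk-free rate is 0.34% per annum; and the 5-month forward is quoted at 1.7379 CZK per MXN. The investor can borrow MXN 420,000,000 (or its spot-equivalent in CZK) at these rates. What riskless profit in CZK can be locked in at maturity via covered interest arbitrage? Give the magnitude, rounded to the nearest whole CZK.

T = 5/12 years.
Keep in MXN, deliver into the forward: 420,000,000·1.00141526432·1.7379 = CZK 730,951,026.90.
Swap to CZK now, deposit: 420,000,000·1.6752·1.02376991153 = CZK 720,308,129.43.
The quoted forward overvalues MXN, so borrow CZK, buy MXN at spot, deposit the MXN at 0.34%, and sell the proceeds forward at 1.7379.
The gap between the two covered legs is CZK 10,642,897.

CZK 10,642,897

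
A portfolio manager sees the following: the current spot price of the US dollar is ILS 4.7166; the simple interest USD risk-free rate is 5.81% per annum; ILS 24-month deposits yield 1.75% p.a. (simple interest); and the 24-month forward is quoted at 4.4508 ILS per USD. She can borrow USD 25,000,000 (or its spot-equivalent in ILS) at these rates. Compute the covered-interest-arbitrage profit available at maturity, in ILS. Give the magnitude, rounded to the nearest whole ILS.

T = 2 years.
Keep in USD, deliver into the forward: 25,000,000·1.116200·4.4508 = ILS 124,199,574.00.
Swap to ILS now, deposit: 25,000,000·4.7166·1.035000 = ILS 122,042,025.00.
The quoted forward overvalues USD, so borrow ILS, buy USD at spot, deposit the USD at 5.81%, and sell the proceeds forward at 4.4508.
Profit = 124,199,574.00 − 122,042,025.00 = ILS 2,157,549.

ILS 2,157,549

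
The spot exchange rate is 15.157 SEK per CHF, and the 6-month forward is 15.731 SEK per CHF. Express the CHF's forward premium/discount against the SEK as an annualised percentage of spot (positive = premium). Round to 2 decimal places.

T = 6/12 years.
(F − S)/S = (15.731 − 15.157)/15.157 = 0.0378703.
Per annum: 0.0378703 / (6/12) = 0.075741 = 7.57%.

+7.57%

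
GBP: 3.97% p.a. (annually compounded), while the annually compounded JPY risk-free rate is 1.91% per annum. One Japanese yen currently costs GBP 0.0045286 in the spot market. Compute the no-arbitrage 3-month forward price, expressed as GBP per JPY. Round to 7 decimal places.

0.0045513

T = 3/12 years.
GBP accumulates by (1 + 0.0397)^(3/12) = 1.0097806.
Growth of 1 JPY over T: (1 + 0.0191)^(3/12) = 1.0047412.
Forward (GBP per JPY) = 0.0045286 × 1.0097806 / 1.0047412 = 0.004551314.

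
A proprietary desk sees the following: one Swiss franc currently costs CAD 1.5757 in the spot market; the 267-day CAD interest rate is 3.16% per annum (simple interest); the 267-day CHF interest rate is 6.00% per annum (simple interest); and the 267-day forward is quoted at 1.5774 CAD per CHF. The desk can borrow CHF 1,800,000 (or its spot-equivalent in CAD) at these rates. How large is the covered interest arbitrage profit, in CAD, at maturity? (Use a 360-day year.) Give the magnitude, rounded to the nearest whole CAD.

T = 267/360 years.
Invest the CHF and cover forward: 1,800,000 × 1.044500 × 1.5774 = CAD 2,965,669.74.
Convert at spot and invest in CAD: 1,800,000 × 1.5757 × 1.023436667 = CAD 2,902,732.48.
The quoted forward overvalues CHF, so borrow CAD, buy CHF at spot, deposit the CHF at 6.00%, and sell the proceeds forward at 1.5774.
Profit = 2,965,669.74 − 2,902,732.48 = CAD 62,937.

CAD 62,937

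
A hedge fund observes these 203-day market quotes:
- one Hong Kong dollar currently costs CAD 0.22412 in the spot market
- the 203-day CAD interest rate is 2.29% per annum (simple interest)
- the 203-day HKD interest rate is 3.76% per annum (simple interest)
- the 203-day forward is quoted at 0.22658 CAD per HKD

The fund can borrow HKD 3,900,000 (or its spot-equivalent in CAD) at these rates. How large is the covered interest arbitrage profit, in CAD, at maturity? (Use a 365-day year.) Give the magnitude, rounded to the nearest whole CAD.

T = 203/365 years.
Keep in HKD, deliver into the forward: 3,900,000·1.02091178·0.22658 = CAD 902,140.95.
Swap to CAD now, deposit: 3,900,000·0.22412·1.01273616 = CAD 885,200.27.
The quoted forward overvalues HKD, so borrow CAD, buy HKD at spot, deposit the HKD at 3.76%, and sell the proceeds forward at 0.22658.
Arbitrage profit = |902,140.95 − 885,200.27| = CAD 16,941.

CAD 16,941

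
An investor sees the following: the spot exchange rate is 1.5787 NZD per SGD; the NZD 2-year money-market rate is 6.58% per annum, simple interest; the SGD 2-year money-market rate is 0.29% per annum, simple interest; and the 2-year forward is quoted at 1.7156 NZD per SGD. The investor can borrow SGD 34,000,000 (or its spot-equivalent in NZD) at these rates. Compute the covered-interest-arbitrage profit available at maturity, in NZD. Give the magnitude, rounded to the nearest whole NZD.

T = 2 years.
Invest the SGD and cover forward: 34,000,000 × 1.005800 × 1.7156 = NZD 58,668,716.32.
Convert at spot and invest in NZD: 34,000,000 × 1.5787 × 1.131600 = NZD 60,739,535.28.
The quoted forward undervalues SGD, so borrow SGD, convert to NZD at spot, deposit the NZD at 6.58%, and buy SGD forward at 1.7156 to cover the loan.
Arbitrage profit = |58,668,716.32 − 60,739,535.28| = NZD 2,070,819.

NZD 2,070,819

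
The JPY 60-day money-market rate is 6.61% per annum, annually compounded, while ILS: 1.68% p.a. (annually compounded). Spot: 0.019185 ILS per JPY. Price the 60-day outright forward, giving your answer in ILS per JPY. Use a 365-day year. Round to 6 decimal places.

0.019036

T = 60/365 years.
Growth of 1 ILS over T: (1 + 0.0168)^(60/365) = 1.0027425.
Growth of 1 JPY over T: (1 + 0.0661)^(60/365) = 1.0105773.
CIP: F = S · (grow ILS)/(grow JPY) = 0.019185 × 1.0027425/1.0105773 = 0.01903626 ILS per JPY.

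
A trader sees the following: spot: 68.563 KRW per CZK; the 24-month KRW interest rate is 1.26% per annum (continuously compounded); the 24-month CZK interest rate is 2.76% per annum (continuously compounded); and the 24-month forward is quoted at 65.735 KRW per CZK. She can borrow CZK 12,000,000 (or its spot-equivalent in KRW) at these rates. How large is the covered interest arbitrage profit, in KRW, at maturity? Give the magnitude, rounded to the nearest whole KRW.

KRW 10,165,833

T = 2 years.
Route A — deposit CZK, sell forward: 12,000,000 × 1.05675194393 × 65.735 = KRW 833,587,068.41.
Route B — convert at spot, deposit KRW: 12,000,000 × 68.563 × 1.02552020406 = KRW 843,752,901.01.
The quoted forward undervalues CZK, so borrow CZK, convert to KRW at spot, deposit the KRW at 1.26%, and buy CZK forward at 65.735 to cover the loan.
The gap between the two covered legs is KRW 10,165,833.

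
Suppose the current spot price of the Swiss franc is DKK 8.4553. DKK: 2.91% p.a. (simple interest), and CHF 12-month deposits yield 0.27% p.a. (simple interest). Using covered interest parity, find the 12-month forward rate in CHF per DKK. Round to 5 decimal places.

T = 1 year.
DKK growth factor: 1 + 0.0291×1 = 1.029100.
Growth of 1 CHF over T: 1 + 0.0027×1 = 1.002700.
CIP: F = S · (grow DKK)/(grow CHF) = 8.4553 × 1.029100/1.002700 = 8.677919 DKK per CHF.
Quoted the other way: 1/8.677919 = 0.11524 CHF per DKK.

0.11524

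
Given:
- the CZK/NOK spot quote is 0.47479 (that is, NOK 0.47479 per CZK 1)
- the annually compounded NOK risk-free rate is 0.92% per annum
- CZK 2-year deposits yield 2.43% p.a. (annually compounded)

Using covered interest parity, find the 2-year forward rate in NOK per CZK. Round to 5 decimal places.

0.46089

T = 2 years.
NOK accumulates by (1 + 0.0092)^2 = 1.0184846.
CZK growth factor: (1 + 0.0243)^2 = 1.0491905.
So F = 0.47479 × 1.0184846 / 1.0491905 = 0.4608947 (NOK/CZK).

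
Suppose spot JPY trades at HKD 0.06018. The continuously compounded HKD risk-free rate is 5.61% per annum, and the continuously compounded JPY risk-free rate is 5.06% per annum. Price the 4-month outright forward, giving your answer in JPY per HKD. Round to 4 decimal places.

T = 4/12 years.
Growth of 1 HKD over T: e^(0.0561×4/12) = 1.01887594.
JPY growth factor: e^(0.0506×4/12) = 1.01700971.
So F = 0.06018 × 1.01887594 / 1.01700971 = 0.060290431 (HKD/JPY).
Invert for JPY per HKD: 1 / 0.060290431 = 16.5864.

16.5864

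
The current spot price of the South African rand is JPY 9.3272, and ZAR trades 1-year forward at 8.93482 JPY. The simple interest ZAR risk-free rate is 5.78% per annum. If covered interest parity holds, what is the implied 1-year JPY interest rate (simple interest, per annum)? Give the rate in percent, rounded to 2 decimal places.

1.33%

T = 1 year.
By CIP, F/S equals the JPY-to-ZAR growth ratio: 8.93482/9.3272 = 0.9579316.
ZAR growth factor: 1 + 0.0578×1 = 1.057800.
That pins the JPY growth at 1.013300.
(1.013300 − 1)/T = 0.013300, i.e. 1.33%.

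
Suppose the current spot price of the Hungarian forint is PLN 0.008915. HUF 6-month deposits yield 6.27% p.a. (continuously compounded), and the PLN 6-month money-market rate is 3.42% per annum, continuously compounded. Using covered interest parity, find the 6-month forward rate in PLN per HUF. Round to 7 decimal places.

T = 6/12 years.
Growth of 1 PLN over T: e^(0.0342×6/12) = 1.017247.
HUF growth factor: e^(0.0627×6/12) = 1.0318466.
Forward (PLN per HUF) = 0.008915 × 1.017247 / 1.0318466 = 0.008788862.

0.0087889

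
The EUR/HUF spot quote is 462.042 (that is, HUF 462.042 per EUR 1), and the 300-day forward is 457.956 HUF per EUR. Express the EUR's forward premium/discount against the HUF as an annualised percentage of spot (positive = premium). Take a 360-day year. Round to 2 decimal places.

T = 300/360 years.
Period premium: (457.956 − 462.042)/462.042 = -0.0088434.
Annualise by dividing by T: -0.0088434 / (300/360) = -0.010612 → -1.06%.

-1.06%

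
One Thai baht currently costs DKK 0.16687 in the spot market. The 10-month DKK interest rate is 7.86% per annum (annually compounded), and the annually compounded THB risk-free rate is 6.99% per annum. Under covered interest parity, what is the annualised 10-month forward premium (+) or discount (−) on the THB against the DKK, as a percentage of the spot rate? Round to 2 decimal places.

T = 10/12 years.
F = S · g_DKK/g_THB = 0.16687 × 1.0650836/1.0579196 = 0.16800001.
Annualised premium = (F − S)/S × (1/T) = (0.16800001 − 0.16687)/0.16687 ÷ (10/12) = 0.81%.

+0.81%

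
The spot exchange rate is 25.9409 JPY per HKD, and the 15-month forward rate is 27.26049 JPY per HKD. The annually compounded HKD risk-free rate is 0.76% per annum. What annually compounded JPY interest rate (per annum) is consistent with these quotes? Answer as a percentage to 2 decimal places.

T = 15/12 years.
F/S = 27.26049/25.9409 = 1.0508691 = (growth of JPY) / (growth of HKD).
The HKD side grows by (1 + 0.0076)^(15/12) = 1.009509.
So the JPY growth factor = 1.0608618.
Annualise: 1.0608618^(12/15) − 1 = 0.048400 = 4.84%.

4.84%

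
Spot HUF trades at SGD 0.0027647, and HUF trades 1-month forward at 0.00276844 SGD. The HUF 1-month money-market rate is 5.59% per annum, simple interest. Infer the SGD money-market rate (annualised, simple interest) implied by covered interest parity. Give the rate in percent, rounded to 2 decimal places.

7.22%

T = 1/12 years.
By CIP, F/S equals the SGD-to-HUF growth ratio: 0.00276844/0.0027647 = 1.0013528.
HUF growth factor: 1 + 0.0559×1/12 = 1.0046583.
So the SGD growth factor = 1.0060174.
r = (1.0060174 − 1)/(1/12) = 0.072209 → 7.22%.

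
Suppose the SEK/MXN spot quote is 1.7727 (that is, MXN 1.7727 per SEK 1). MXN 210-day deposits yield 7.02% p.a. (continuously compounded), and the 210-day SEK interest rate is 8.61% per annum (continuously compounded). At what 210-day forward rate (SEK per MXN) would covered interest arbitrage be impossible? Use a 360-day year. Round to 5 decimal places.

0.56937

T = 210/360 years.
Growth of 1 MXN over T: e^(0.0702×210/360) = 1.041800.
SEK growth factor: e^(0.0861×210/360) = 1.0515077.
CIP: F = S · (grow MXN)/(grow SEK) = 1.7727 × 1.041800/1.0515077 = 1.756334 MXN per SEK.
Quoted the other way: 1/1.756334 = 0.56937 SEK per MXN.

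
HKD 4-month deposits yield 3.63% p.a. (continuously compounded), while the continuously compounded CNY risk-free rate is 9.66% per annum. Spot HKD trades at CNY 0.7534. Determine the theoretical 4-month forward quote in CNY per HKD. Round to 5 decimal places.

0.76870

T = 4/12 years.
CNY accumulates by e^(0.0966×4/12) = 1.032724.
HKD growth factor: e^(0.0363×4/12) = 1.0121735.
CIP: F = S · (grow CNY)/(grow HKD) = 0.7534 × 1.032724/1.0121735 = 0.7686965 CNY per HKD.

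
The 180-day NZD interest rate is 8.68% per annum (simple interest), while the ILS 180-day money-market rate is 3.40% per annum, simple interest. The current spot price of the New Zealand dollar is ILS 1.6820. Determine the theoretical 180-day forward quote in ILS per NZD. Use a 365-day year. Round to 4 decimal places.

T = 180/365 years.
ILS growth factor: 1 + 0.0340×180/365 = 1.0167671.
NZD growth factor: 1 + 0.0868×180/365 = 1.0428055.
CIP: F = S · (grow ILS)/(grow NZD) = 1.682 × 1.0167671/1.0428055 = 1.640001 ILS per NZD.

1.6400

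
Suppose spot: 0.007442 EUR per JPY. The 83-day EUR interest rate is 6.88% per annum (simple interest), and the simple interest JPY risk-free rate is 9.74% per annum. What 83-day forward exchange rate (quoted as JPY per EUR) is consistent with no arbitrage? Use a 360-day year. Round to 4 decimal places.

135.2447

T = 83/360 years.
EUR growth factor: 1 + 0.0688×83/360 = 1.015862222.
JPY accumulates by 1 + 0.0974×83/360 = 1.022456111.
So F = 0.007442 × 1.015862222 / 1.022456111 = 0.00739400604 (EUR/JPY).
Invert for JPY per EUR: 1 / 0.00739400604 = 135.2447.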